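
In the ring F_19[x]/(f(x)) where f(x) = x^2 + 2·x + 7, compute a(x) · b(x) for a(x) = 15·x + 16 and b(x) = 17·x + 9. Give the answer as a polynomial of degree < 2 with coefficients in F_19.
Multiply as integer polynomials: a · b = 255·x^2 + 407·x + 144. Reducing coefficients mod 19: a · b ≡ 8·x^2 + 8·x + 11. Now divide by f(x) = x^2 + 2·x + 7 in F_19[x], eliminating the leading term at each step:
  leading term 8·x^2: subtract (8)·f(x) = 8·x^2 + 16·x + 18, leaving 11·x + 12 (coefficients mod 19)
The degree is now < 2, so this is the remainder. Hence a · b ≡ 11·x + 12 in F_19[x]/(f).

Final answer: a · b ≡ 11·x + 12 (mod f(x))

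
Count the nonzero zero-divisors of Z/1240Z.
In Z/1240Z each nonzero element is either a unit (gcd with 1240 is 1) or a zero-divisor (gcd > 1). The number of units is φ(1240): factorise 1240 = 2^3 · 5 · 31, so φ(1240) = (2^3 − 2^2) · (5 − 1) · (31 − 1) = 4 · 4 · 30 = 480. The nonzero elements number 1240 − 1 = 1239. Hence the nonzero zero-divisors number 1239 − 480 = 759.

Final answer: Z/1240Z has 759 nonzero zero-divisors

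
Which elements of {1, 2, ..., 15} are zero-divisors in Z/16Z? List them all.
An element a ∈ Z/16Z (with a ≠ 0) is a zero-divisor iff gcd(a, 16) > 1 (because a is a unit precisely when gcd(a, n) = 1, and in Z/nZ every nonzero, non-unit element is a zero-divisor). Scan a = 1, ..., 15 and keep those with gcd(a, 16) > 1:
  gcd(2, 16) = 2, gcd(4, 16) = 4, gcd(6, 16) = 2, gcd(8, 16) = 8, gcd(10, 16) = 2, gcd(12, 16) = 4, gcd(14, 16) = 2.
All other a ∈ {1, ..., 15} have gcd(a, 16) = 1 and are units. So the nonzero zero-divisors are exactly the 7 values of a appearing in this scan.

Final answer: nonzero zero-divisors of Z/16Z = {2, 4, 6, 8, 10, 12, 14}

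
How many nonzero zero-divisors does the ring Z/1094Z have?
Z/1094Z has 547 nonzero zero-divisors

In Z/1094Z each nonzero element is either a unit (gcd with 1094 is 1) or a zero-divisor (gcd > 1). The number of units is φ(1094): factorise 1094 = 2 · 547, so φ(1094) = (2 − 1) · (547 − 1) = 1 · 546 = 546. The nonzero elements number 1094 − 1 = 1093. Hence the nonzero zero-divisors number 1093 − 546 = 547.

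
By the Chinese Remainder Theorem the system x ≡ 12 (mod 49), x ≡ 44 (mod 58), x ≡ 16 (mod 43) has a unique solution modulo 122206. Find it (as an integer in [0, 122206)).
The moduli 49, 58, 43 are pairwise coprime, so by the CRT there is a unique solution mod 49·58·43 = 122206.
Solve by successive substitution. Start with x ≡ 12 (mod 49).
  Combine with x ≡ 44 (mod 58): write x = 12 + 49·t and require 12 + 49·t ≡ 44 (mod 58), i.e. 49·t ≡ 44 − 12 ≡ 32 (mod 58). Since 49^(−1) ≡ 45 (mod 58), t ≡ 45·32 ≡ 48 (mod 58). So x ≡ 12 + 49·48 = 2364 (mod 2842).
  Combine with x ≡ 16 (mod 43): write x = 2364 + 2842·t and require 2364 + 2842·t ≡ 16 (mod 43), i.e. 2842·t ≡ 16 − 2364 ≡ 17 (mod 43). Since 2842^(−1) ≡ 11 (mod 43) (2842 ≡ 4 (mod 43)), t ≡ 11·17 ≡ 15 (mod 43). So x ≡ 2364 + 2842·15 = 44994 (mod 122206).
Unique solution in [0, 122206): x = 44994.

Final answer: x ≡ 44994 (mod 122206); the representative in [0, 122206) is 44994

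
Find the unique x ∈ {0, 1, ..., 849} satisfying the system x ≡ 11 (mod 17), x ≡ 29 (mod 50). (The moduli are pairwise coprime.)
The moduli 17, 50 are pairwise coprime, so by the CRT there is a unique solution mod 17·50 = 850.
Solve by successive substitution. Start with x ≡ 11 (mod 17).
  Combine with x ≡ 29 (mod 50): write x = 11 + 17·t and require 11 + 17·t ≡ 29 (mod 50), i.e. 17·t ≡ 29 − 11 ≡ 18 (mod 50). Since 17^(−1) ≡ 3 (mod 50), t ≡ 3·18 ≡ 4 (mod 50). So x ≡ 11 + 17·4 = 79 (mod 850).
Unique solution in [0, 850): x = 79.

Final answer: x ≡ 79 (mod 850); the representative in [0, 850) is 79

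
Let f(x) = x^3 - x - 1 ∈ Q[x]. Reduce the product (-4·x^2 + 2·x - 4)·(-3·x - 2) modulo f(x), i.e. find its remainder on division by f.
a · b ≡ 2·x^2 + 20·x + 20 (mod f(x))

First multiply in Q[x] without reducing: a · b = 12·x^3 + 2·x^2 + 8·x + 8. Now divide by f(x) = x^3 - x - 1, eliminating the leading term at each step:
  leading term 12·x^3: subtract (12)·f(x) = 12·x^3 - 12·x - 12, leaving 2·x^2 + 20·x + 20
The degree is now < 3, so this is the remainder. Hence a · b ≡ 2·x^2 + 20·x + 20 in Q[x]/(f).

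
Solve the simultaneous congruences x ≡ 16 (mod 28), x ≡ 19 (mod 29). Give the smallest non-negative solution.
The moduli 28, 29 are pairwise coprime, so by the CRT there is a unique solution mod 28·29 = 812.
Solve by successive substitution. Start with x ≡ 16 (mod 28).
  Combine with x ≡ 19 (mod 29): write x = 16 + 28·t and require 16 + 28·t ≡ 19 (mod 29), i.e. 28·t ≡ 19 − 16 ≡ 3 (mod 29). Since 28^(−1) ≡ 28 (mod 29), t ≡ 28·3 ≡ 26 (mod 29). So x ≡ 16 + 28·26 = 744 (mod 812).
Unique solution in [0, 812): x = 744.

Final answer: x ≡ 744 (mod 812); the representative in [0, 812) is 744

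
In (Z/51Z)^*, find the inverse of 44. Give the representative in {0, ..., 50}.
Apply the extended Euclidean algorithm to (51, 44), tracking rows (r, s, t) with s·51 + t·44 = r. Each division r_prev = q·r_cur + r_new produces the new row as (previous row) − q·(current row):
  row A: (51, 1, 0)   [1·51 + 0·44 = 51]
  row B: (44, 0, 1)   [0·51 + 1·44 = 44]
  51 = 1·44 + 7   → row C = row A − 1·row B = (7, 1, −1)   [check: 1·51 − 1·44 = 7]
  44 = 6·7 + 2   → row D = row B − 6·row C = (2, −6, 7)   [check: −6·51 + 7·44 = 2]
  7 = 3·2 + 1   → row E = row C − 3·row D = (1, 19, −22)   [check: 19·51 − 22·44 = 1]
  2 = 2·1 + 0   → remainder 0, stop. gcd = 1 (last nonzero row E).
The gcd is 1, so 44 is invertible mod 51. The last nonzero row gives 19·51 − 22·44 = 1, so t = −22. So 44^(−1) ≡ −22 ≡ 29 (mod 51). Verify: 44 · 29 = 1276 ≡ 1 (mod 51). ✓

Final answer: 44^(−1) ≡ 29 (mod 51)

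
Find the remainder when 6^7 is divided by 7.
Use repeated squaring. Binary(7) = 111. Walk through the bits of the exponent 7 left-to-right: at each bit after the leading one, square the running value, then multiply by 6 if the bit is 1 (always reducing mod 7):
  bit 1 = 1 (leading): start with 6.
  bit 2 = 1: square 6^2 = 36 ≡ 1; bit is 1, so multiply 1·6 = 6 (mod 7).
  bit 3 = 1: square 6^2 = 36 ≡ 1; bit is 1, so multiply 1·6 = 6 (mod 7).
Final value: 6^7 ≡ 6 (mod 7).

Final answer: 6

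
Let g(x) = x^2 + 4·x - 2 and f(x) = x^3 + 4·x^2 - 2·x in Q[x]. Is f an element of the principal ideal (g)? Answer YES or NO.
YES

In Q[x] the ideal (g) consists of all multiples of g, so f ∈ (g) iff g | f, i.e. iff the remainder of f on division by g is 0. Divide f by g (g is monic, so eliminate the leading term of the running remainder at each step):
  leading term x^3: subtract (x)·g(x) = x^3 + 4·x^2 - 2·x, leaving 0
The remainder is 0, so f(x) = g(x) · h(x) with h(x) = x. Hence g | f, i.e. f ∈ (g).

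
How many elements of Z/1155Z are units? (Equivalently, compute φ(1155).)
An element a ∈ Z/1155Z is a unit iff gcd(a, 1155) = 1, so the number of units is φ(1155). φ is multiplicative, with φ(p^e) = p^e − p^(e−1). Factorise 1155 = 3 · 5 · 7 · 11. Then
  φ(1155) = (3 − 1) · (5 − 1) · (7 − 1) · (11 − 1) = 2 · 4 · 6 · 10 = 480.

Final answer: Z/1155Z has φ(1155) = 480 units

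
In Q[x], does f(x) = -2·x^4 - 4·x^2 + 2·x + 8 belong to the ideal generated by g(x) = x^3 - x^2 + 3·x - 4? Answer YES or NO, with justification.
In Q[x] the ideal (g) consists of all multiples of g, so f ∈ (g) iff g | f, i.e. iff the remainder of f on division by g is 0. Divide f by g (g is monic, so eliminate the leading term of the running remainder at each step):
  leading term -2·x^4: subtract (-2·x)·g(x) = -2·x^4 + 2·x^3 - 6·x^2 + 8·x, leaving -2·x^3 + 2·x^2 - 6·x + 8
  leading term -2·x^3: subtract (-2)·g(x) = -2·x^3 + 2·x^2 - 6·x + 8, leaving 0
The remainder is 0, so f(x) = g(x) · h(x) with h(x) = -2·x - 2. Hence g | f, i.e. f ∈ (g).

Final answer: YES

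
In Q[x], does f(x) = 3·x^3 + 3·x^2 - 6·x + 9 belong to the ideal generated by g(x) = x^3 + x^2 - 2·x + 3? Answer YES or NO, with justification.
YES

In Q[x] the ideal (g) consists of all multiples of g, so f ∈ (g) iff g | f, i.e. iff the remainder of f on division by g is 0. Divide f by g (g is monic, so eliminate the leading term of the running remainder at each step):
  leading term 3·x^3: subtract (3)·g(x) = 3·x^3 + 3·x^2 - 6·x + 9, leaving 0
The remainder is 0, so f(x) = g(x) · h(x) with h(x) = 3. Hence g | f, i.e. f ∈ (g).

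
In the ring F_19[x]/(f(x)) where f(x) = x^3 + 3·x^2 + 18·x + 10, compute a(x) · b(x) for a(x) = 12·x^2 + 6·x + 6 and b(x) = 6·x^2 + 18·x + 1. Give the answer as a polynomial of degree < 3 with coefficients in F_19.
a · b ≡ 6·x^2 + 7 (mod f(x))

Multiply as integer polynomials: a · b = 72·x^4 + 252·x^3 + 156·x^2 + 114·x + 6. Reducing coefficients mod 19: a · b ≡ 15·x^4 + 5·x^3 + 4·x^2 + 6. Now divide by f(x) = x^3 + 3·x^2 + 18·x + 10 in F_19[x], eliminating the leading term at each step:
  leading term 15·x^4: subtract (15·x)·f(x) = 15·x^4 + 7·x^3 + 4·x^2 + 17·x, leaving 17·x^3 + 2·x + 6 (coefficients mod 19)
  leading term 17·x^3: subtract (17)·f(x) = 17·x^3 + 13·x^2 + 2·x + 18, leaving 6·x^2 + 7 (coefficients mod 19)
The degree is now < 3, so this is the remainder. Hence a · b ≡ 6·x^2 + 7 in F_19[x]/(f).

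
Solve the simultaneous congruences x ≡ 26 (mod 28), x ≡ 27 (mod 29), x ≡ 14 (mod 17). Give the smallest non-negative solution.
The moduli 28, 29, 17 are pairwise coprime, so by the CRT there is a unique solution mod 28·29·17 = 13804.
Solve by successive substitution. Start with x ≡ 26 (mod 28).
  Combine with x ≡ 27 (mod 29): write x = 26 + 28·t and require 26 + 28·t ≡ 27 (mod 29), i.e. 28·t ≡ 27 − 26 ≡ 1 (mod 29). Since 28^(−1) ≡ 28 (mod 29), t ≡ 28·1 ≡ 28 (mod 29). So x ≡ 26 + 28·28 = 810 (mod 812).
  Combine with x ≡ 14 (mod 17): write x = 810 + 812·t and require 810 + 812·t ≡ 14 (mod 17), i.e. 812·t ≡ 14 − 810 ≡ 3 (mod 17). Since 812^(−1) ≡ 4 (mod 17) (812 ≡ 13 (mod 17)), t ≡ 4·3 ≡ 12 (mod 17). So x ≡ 810 + 812·12 = 10554 (mod 13804).
Unique solution in [0, 13804): x = 10554.

Final answer: x ≡ 10554 (mod 13804); the representative in [0, 13804) is 10554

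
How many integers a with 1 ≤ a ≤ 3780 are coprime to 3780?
The number of a ∈ {1, ..., 3780} with gcd(a, 3780) = 1 is by definition Euler's totient φ(3780). φ is multiplicative, with φ(p^e) = p^e − p^(e−1). Factorise 3780 = 2^2 · 3^3 · 5 · 7. Then
  φ(3780) = (2^2 − 2^1) · (3^3 − 3^2) · (5 − 1) · (7 − 1) = 2 · 18 · 4 · 6 = 864.
So there are 864 such integers.

Final answer: 864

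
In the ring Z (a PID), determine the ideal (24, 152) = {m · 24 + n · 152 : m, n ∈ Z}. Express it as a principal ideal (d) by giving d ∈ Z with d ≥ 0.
In the PID Z, (a, b) is generated by gcd(a, b). Compute gcd(152, 24) with the extended Euclidean algorithm, tracking rows (r, s, t) with s·152 + t·24 = r:
  row A: (152, 1, 0)   [1·152 + 0·24 = 152]
  row B: (24, 0, 1)   [0·152 + 1·24 = 24]
  152 = 6·24 + 8   → row C = row A − 6·row B = (8, 1, −6)   [check: 1·152 − 6·24 = 8]
  24 = 3·8 + 0   → remainder 0, stop. gcd = 8 (last nonzero row C).
So gcd(24, 152) = 8, with Bézout identity 1·152 − 6·24 = 8. Containment (⊇): the Bézout identity exhibits 8 as an element of (24, 152), giving (8) ⊆ (24, 152). Containment (⊆): since 8 | 24 and 8 | 152 (24 = 8·3, 152 = 8·19), every Z-linear combination of 24 and 152 is divisible by 8, so (24, 152) ⊆ (8). Therefore (24, 152) = (8), d = 8.

Final answer: (24, 152) = (8); d = 8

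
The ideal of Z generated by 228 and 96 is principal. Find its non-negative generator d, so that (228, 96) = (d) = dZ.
(228, 96) = (12); d = 12

In the PID Z, (a, b) is generated by gcd(a, b). Compute gcd(228, 96) with the extended Euclidean algorithm, tracking rows (r, s, t) with s·228 + t·96 = r:
  row A: (228, 1, 0)   [1·228 + 0·96 = 228]
  row B: (96, 0, 1)   [0·228 + 1·96 = 96]
  228 = 2·96 + 36   → row C = row A − 2·row B = (36, 1, −2)   [check: 1·228 − 2·96 = 36]
  96 = 2·36 + 24   → row D = row B − 2·row C = (24, −2, 5)   [check: −2·228 + 5·96 = 24]
  36 = 1·24 + 12   → row E = row C − 1·row D = (12, 3, −7)   [check: 3·228 − 7·96 = 12]
  24 = 2·12 + 0   → remainder 0, stop. gcd = 12 (last nonzero row E).
So gcd(228, 96) = 12, with Bézout identity 3·228 − 7·96 = 12. Containment (⊇): the Bézout identity exhibits 12 as an element of (228, 96), giving (12) ⊆ (228, 96). Containment (⊆): since 12 | 228 and 12 | 96 (228 = 12·19, 96 = 12·8), every Z-linear combination of 228 and 96 is divisible by 12, so (228, 96) ⊆ (12). Therefore (228, 96) = (12), d = 12.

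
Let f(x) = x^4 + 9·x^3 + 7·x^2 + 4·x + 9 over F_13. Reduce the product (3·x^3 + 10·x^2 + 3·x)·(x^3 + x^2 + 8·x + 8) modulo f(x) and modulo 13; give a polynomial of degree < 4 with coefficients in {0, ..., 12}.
a · b ≡ 7·x^3 + 10·x^2 + 11·x + 9 (mod f(x))

Multiply as integer polynomials: a · b = 3·x^6 + 13·x^5 + 37·x^4 + 107·x^3 + 104·x^2 + 24·x. Reducing coefficients mod 13: a · b ≡ 3·x^6 + 11·x^4 + 3·x^3 + 11·x. Now divide by f(x) = x^4 + 9·x^3 + 7·x^2 + 4·x + 9 in F_13[x], eliminating the leading term at each step:
  leading term 3·x^6: subtract (3·x^2)·f(x) = 3·x^6 + x^5 + 8·x^4 + 12·x^3 + x^2, leaving 12·x^5 + 3·x^4 + 4·x^3 + 12·x^2 + 11·x (coefficients mod 13)
  leading term 12·x^5: subtract (12·x)·f(x) = 12·x^5 + 4·x^4 + 6·x^3 + 9·x^2 + 4·x, leaving 12·x^4 + 11·x^3 + 3·x^2 + 7·x (coefficients mod 13)
  leading term 12·x^4: subtract (12)·f(x) = 12·x^4 + 4·x^3 + 6·x^2 + 9·x + 4, leaving 7·x^3 + 10·x^2 + 11·x + 9 (coefficients mod 13)
The degree is now < 4, so this is the remainder. Hence a · b ≡ 7·x^3 + 10·x^2 + 11·x + 9 in F_13[x]/(f).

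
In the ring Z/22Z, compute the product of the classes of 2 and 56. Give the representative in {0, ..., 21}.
Reduce the factors first: 56 ≡ 12 (mod 22), so 2 · 56 ≡ 2 · 12 (mod 22). 2 · 12 = 24. Dividing by 22: 24 = 1·22 + 2. So (2 · 56) mod 22 = 2.

Final answer: 2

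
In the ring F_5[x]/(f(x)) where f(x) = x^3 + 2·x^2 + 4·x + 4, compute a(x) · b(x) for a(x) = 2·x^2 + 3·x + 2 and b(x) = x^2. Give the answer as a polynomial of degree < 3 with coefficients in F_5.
Multiply as integer polynomials: a · b = 2·x^4 + 3·x^3 + 2·x^2. Reducing coefficients mod 5: a · b ≡ 2·x^4 + 3·x^3 + 2·x^2. Now divide by f(x) = x^3 + 2·x^2 + 4·x + 4 in F_5[x], eliminating the leading term at each step:
  leading term 2·x^4: subtract (2·x)·f(x) = 2·x^4 + 4·x^3 + 3·x^2 + 3·x, leaving 4·x^3 + 4·x^2 + 2·x (coefficients mod 5)
  leading term 4·x^3: subtract (4)·f(x) = 4·x^3 + 3·x^2 + x + 1, leaving x^2 + x + 4 (coefficients mod 5)
The degree is now < 3, so this is the remainder. Hence a · b ≡ x^2 + x + 4 in F_5[x]/(f).

Final answer: a · b ≡ x^2 + x + 4 (mod f(x))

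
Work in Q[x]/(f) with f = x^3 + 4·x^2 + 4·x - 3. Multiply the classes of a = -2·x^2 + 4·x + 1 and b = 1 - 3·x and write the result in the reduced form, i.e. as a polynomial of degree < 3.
a · b ≡ -38·x^2 - 23·x + 19 (mod f(x))

First multiply in Q[x] without reducing: a · b = 6·x^3 - 14·x^2 + x + 1. Now divide by f(x) = x^3 + 4·x^2 + 4·x - 3, eliminating the leading term at each step:
  leading term 6·x^3: subtract (6)·f(x) = 6·x^3 + 24·x^2 + 24·x - 18, leaving -38·x^2 - 23·x + 19
The degree is now < 3, so this is the remainder. Hence a · b ≡ -38·x^2 - 23·x + 19 in Q[x]/(f).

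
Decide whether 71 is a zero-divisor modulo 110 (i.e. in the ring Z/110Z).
NO

gcd(71, 110) = 1, so 71 is a unit in Z/110Z (it has a multiplicative inverse). A unit cannot be a zero-divisor: if 71·b ≡ 0 then multiplying both sides by 71^(−1) gives b ≡ 0. So 71 is not a zero-divisor.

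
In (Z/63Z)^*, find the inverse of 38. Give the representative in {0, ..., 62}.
38^(−1) ≡ 5 (mod 63)

Apply the extended Euclidean algorithm to (63, 38), tracking rows (r, s, t) with s·63 + t·38 = r. Each division r_prev = q·r_cur + r_new produces the new row as (previous row) − q·(current row):
  row A: (63, 1, 0)   [1·63 + 0·38 = 63]
  row B: (38, 0, 1)   [0·63 + 1·38 = 38]
  63 = 1·38 + 25   → row C = row A − 1·row B = (25, 1, −1)   [check: 1·63 − 1·38 = 25]
  38 = 1·25 + 13   → row D = row B − 1·row C = (13, −1, 2)   [check: −1·63 + 2·38 = 13]
  25 = 1·13 + 12   → row E = row C − 1·row D = (12, 2, −3)   [check: 2·63 − 3·38 = 12]
  13 = 1·12 + 1   → row F = row D − 1·row E = (1, −3, 5)   [check: −3·63 + 5·38 = 1]
  12 = 12·1 + 0   → remainder 0, stop. gcd = 1 (last nonzero row F).
The gcd is 1, so 38 is invertible mod 63. The last nonzero row gives −3·63 + 5·38 = 1, so t = 5. So 38^(−1) ≡ 5 (mod 63). Verify: 38 · 5 = 190 ≡ 1 (mod 63). ✓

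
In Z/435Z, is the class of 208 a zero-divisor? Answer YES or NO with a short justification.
NO

gcd(208, 435) = 1, so 208 is a unit in Z/435Z (it has a multiplicative inverse). A unit cannot be a zero-divisor: if 208·b ≡ 0 then multiplying both sides by 208^(−1) gives b ≡ 0. So 208 is not a zero-divisor.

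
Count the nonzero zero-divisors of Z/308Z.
In Z/308Z each nonzero element is either a unit (gcd with 308 is 1) or a zero-divisor (gcd > 1). The number of units is φ(308): factorise 308 = 2^2 · 7 · 11, so φ(308) = (2^2 − 2^1) · (7 − 1) · (11 − 1) = 2 · 6 · 10 = 120. The nonzero elements number 308 − 1 = 307. Hence the nonzero zero-divisors number 307 − 120 = 187.

Final answer: Z/308Z has 187 nonzero zero-divisors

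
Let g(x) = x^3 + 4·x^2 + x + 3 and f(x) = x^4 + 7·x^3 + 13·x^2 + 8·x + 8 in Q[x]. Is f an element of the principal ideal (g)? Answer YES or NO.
In Q[x] the ideal (g) consists of all multiples of g, so f ∈ (g) iff g | f, i.e. iff the remainder of f on division by g is 0. Divide f by g (g is monic, so eliminate the leading term of the running remainder at each step):
  leading term x^4: subtract (x)·g(x) = x^4 + 4·x^3 + x^2 + 3·x, leaving 3·x^3 + 12·x^2 + 5·x + 8
  leading term 3·x^3: subtract (3)·g(x) = 3·x^3 + 12·x^2 + 3·x + 9, leaving 2·x - 1
The remainder r(x) = 2·x - 1 ≠ 0 (and deg r < deg g), so g ∤ f, i.e. f ∉ (g).

Final answer: NO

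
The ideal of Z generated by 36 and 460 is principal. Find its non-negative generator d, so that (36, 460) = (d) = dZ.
In the PID Z, (a, b) is generated by gcd(a, b). Compute gcd(460, 36) with the extended Euclidean algorithm, tracking rows (r, s, t) with s·460 + t·36 = r:
  row A: (460, 1, 0)   [1·460 + 0·36 = 460]
  row B: (36, 0, 1)   [0·460 + 1·36 = 36]
  460 = 12·36 + 28   → row C = row A − 12·row B = (28, 1, −12)   [check: 1·460 − 12·36 = 28]
  36 = 1·28 + 8   → row D = row B − 1·row C = (8, −1, 13)   [check: −1·460 + 13·36 = 8]
  28 = 3·8 + 4   → row E = row C − 3·row D = (4, 4, −51)   [check: 4·460 − 51·36 = 4]
  8 = 2·4 + 0   → remainder 0, stop. gcd = 4 (last nonzero row E).
So gcd(36, 460) = 4, with Bézout identity 4·460 − 51·36 = 4. Containment (⊇): the Bézout identity exhibits 4 as an element of (36, 460), giving (4) ⊆ (36, 460). Containment (⊆): since 4 | 36 and 4 | 460 (36 = 4·9, 460 = 4·115), every Z-linear combination of 36 and 460 is divisible by 4, so (36, 460) ⊆ (4). Therefore (36, 460) = (4), d = 4.

Final answer: (36, 460) = (4); d = 4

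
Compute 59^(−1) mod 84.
59^(−1) ≡ 47 (mod 84)

Apply the extended Euclidean algorithm to (84, 59), tracking rows (r, s, t) with s·84 + t·59 = r. Each division r_prev = q·r_cur + r_new produces the new row as (previous row) − q·(current row):
  row A: (84, 1, 0)   [1·84 + 0·59 = 84]
  row B: (59, 0, 1)   [0·84 + 1·59 = 59]
  84 = 1·59 + 25   → row C = row A − 1·row B = (25, 1, −1)   [check: 1·84 − 1·59 = 25]
  59 = 2·25 + 9   → row D = row B − 2·row C = (9, −2, 3)   [check: −2·84 + 3·59 = 9]
  25 = 2·9 + 7   → row E = row C − 2·row D = (7, 5, −7)   [check: 5·84 − 7·59 = 7]
  9 = 1·7 + 2   → row F = row D − 1·row E = (2, −7, 10)   [check: −7·84 + 10·59 = 2]
  7 = 3·2 + 1   → row G = row E − 3·row F = (1, 26, −37)   [check: 26·84 − 37·59 = 1]
  2 = 2·1 + 0   → remainder 0, stop. gcd = 1 (last nonzero row G).
The gcd is 1, so 59 is invertible mod 84. The last nonzero row gives 26·84 − 37·59 = 1, so t = −37. So 59^(−1) ≡ −37 ≡ 47 (mod 84). Verify: 59 · 47 = 2773 ≡ 1 (mod 84). ✓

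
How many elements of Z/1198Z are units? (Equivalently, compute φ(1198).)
An element a ∈ Z/1198Z is a unit iff gcd(a, 1198) = 1, so the number of units is φ(1198). φ is multiplicative, with φ(p^e) = p^e − p^(e−1). Factorise 1198 = 2 · 599. Then
  φ(1198) = (2 − 1) · (599 − 1) = 1 · 598 = 598.

Final answer: Z/1198Z has φ(1198) = 598 units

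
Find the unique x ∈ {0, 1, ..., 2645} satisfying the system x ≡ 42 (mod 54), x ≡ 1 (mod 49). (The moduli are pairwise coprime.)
x ≡ 1716 (mod 2646); the representative in [0, 2646) is 1716

The moduli 54, 49 are pairwise coprime, so by the CRT there is a unique solution mod 54·49 = 2646.
Solve by successive substitution. Start with x ≡ 42 (mod 54).
  Combine with x ≡ 1 (mod 49): write x = 42 + 54·t and require 42 + 54·t ≡ 1 (mod 49), i.e. 54·t ≡ 1 − 42 ≡ 8 (mod 49). Since 54^(−1) ≡ 10 (mod 49) (54 ≡ 5 (mod 49)), t ≡ 10·8 ≡ 31 (mod 49). So x ≡ 42 + 54·31 = 1716 (mod 2646).
Unique solution in [0, 2646): x = 1716.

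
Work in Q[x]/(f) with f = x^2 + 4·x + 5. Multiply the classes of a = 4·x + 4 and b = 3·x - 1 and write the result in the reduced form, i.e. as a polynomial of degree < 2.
First multiply in Q[x] without reducing: a · b = 12·x^2 + 8·x - 4. Now divide by f(x) = x^2 + 4·x + 5, eliminating the leading term at each step:
  leading term 12·x^2: subtract (12)·f(x) = 12·x^2 + 48·x + 60, leaving -40·x - 64
The degree is now < 2, so this is the remainder. Hence a · b ≡ -40·x - 64 in Q[x]/(f).

Final answer: a · b ≡ -40·x - 64 (mod f(x))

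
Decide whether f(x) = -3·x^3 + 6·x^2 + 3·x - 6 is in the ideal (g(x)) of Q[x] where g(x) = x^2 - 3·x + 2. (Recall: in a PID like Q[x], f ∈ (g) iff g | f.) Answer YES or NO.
In Q[x] the ideal (g) consists of all multiples of g, so f ∈ (g) iff g | f, i.e. iff the remainder of f on division by g is 0. Divide f by g (g is monic, so eliminate the leading term of the running remainder at each step):
  leading term -3·x^3: subtract (-3·x)·g(x) = -3·x^3 + 9·x^2 - 6·x, leaving -3·x^2 + 9·x - 6
  leading term -3·x^2: subtract (-3)·g(x) = -3·x^2 + 9·x - 6, leaving 0
The remainder is 0, so f(x) = g(x) · h(x) with h(x) = -3·x - 3. Hence g | f, i.e. f ∈ (g).

Final answer: YES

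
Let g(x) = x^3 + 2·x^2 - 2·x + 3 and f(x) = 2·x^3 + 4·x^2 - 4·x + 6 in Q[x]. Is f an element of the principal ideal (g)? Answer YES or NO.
YES

In Q[x] the ideal (g) consists of all multiples of g, so f ∈ (g) iff g | f, i.e. iff the remainder of f on division by g is 0. Divide f by g (g is monic, so eliminate the leading term of the running remainder at each step):
  leading term 2·x^3: subtract (2)·g(x) = 2·x^3 + 4·x^2 - 4·x + 6, leaving 0
The remainder is 0, so f(x) = g(x) · h(x) with h(x) = 2. Hence g | f, i.e. f ∈ (g).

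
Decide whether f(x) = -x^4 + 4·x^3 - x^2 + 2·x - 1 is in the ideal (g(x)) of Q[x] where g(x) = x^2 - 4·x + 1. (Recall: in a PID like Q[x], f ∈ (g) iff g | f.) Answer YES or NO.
In Q[x] the ideal (g) consists of all multiples of g, so f ∈ (g) iff g | f, i.e. iff the remainder of f on division by g is 0. Divide f by g (g is monic, so eliminate the leading term of the running remainder at each step):
  leading term -x^4: subtract (-x^2)·g(x) = -x^4 + 4·x^3 - x^2, leaving 2·x - 1
The remainder r(x) = 2·x - 1 ≠ 0 (and deg r < deg g), so g ∤ f, i.e. f ∉ (g).

Final answer: NO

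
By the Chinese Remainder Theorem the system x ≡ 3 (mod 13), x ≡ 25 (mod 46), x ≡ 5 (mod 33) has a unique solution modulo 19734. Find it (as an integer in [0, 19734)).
x ≡ 1589 (mod 19734); the representative in [0, 19734) is 1589

The moduli 13, 46, 33 are pairwise coprime, so by the CRT there is a unique solution mod 13·46·33 = 19734.
Solve by successive substitution. Start with x ≡ 3 (mod 13).
  Combine with x ≡ 25 (mod 46): write x = 3 + 13·t and require 3 + 13·t ≡ 25 (mod 46), i.e. 13·t ≡ 25 − 3 ≡ 22 (mod 46). Since 13^(−1) ≡ 39 (mod 46), t ≡ 39·22 ≡ 30 (mod 46). So x ≡ 3 + 13·30 = 393 (mod 598).
  Combine with x ≡ 5 (mod 33): write x = 393 + 598·t and require 393 + 598·t ≡ 5 (mod 33), i.e. 598·t ≡ 5 − 393 ≡ 8 (mod 33). Since 598^(−1) ≡ 25 (mod 33) (598 ≡ 4 (mod 33)), t ≡ 25·8 ≡ 2 (mod 33). So x ≡ 393 + 598·2 = 1589 (mod 19734).
Unique solution in [0, 19734): x = 1589.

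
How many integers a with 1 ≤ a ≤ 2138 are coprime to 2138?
1068

The number of a ∈ {1, ..., 2138} with gcd(a, 2138) = 1 is by definition Euler's totient φ(2138). φ is multiplicative, with φ(p^e) = p^e − p^(e−1). Factorise 2138 = 2 · 1069. Then
  φ(2138) = (2 − 1) · (1069 − 1) = 1 · 1068 = 1068.
So there are 1068 such integers.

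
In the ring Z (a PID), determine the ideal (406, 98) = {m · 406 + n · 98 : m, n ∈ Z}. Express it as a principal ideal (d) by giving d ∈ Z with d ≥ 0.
In the PID Z, (a, b) is generated by gcd(a, b). Compute gcd(406, 98) with the extended Euclidean algorithm, tracking rows (r, s, t) with s·406 + t·98 = r:
  row A: (406, 1, 0)   [1·406 + 0·98 = 406]
  row B: (98, 0, 1)   [0·406 + 1·98 = 98]
  406 = 4·98 + 14   → row C = row A − 4·row B = (14, 1, −4)   [check: 1·406 − 4·98 = 14]
  98 = 7·14 + 0   → remainder 0, stop. gcd = 14 (last nonzero row C).
So gcd(406, 98) = 14, with Bézout identity 1·406 − 4·98 = 14. Containment (⊇): the Bézout identity exhibits 14 as an element of (406, 98), giving (14) ⊆ (406, 98). Containment (⊆): since 14 | 406 and 14 | 98 (406 = 14·29, 98 = 14·7), every Z-linear combination of 406 and 98 is divisible by 14, so (406, 98) ⊆ (14). Therefore (406, 98) = (14), d = 14.

Final answer: (406, 98) = (14); d = 14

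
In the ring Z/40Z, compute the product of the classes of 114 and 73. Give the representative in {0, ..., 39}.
Reduce the factors first: 114 ≡ 34, 73 ≡ 33 (mod 40), so 114 · 73 ≡ 34 · 33 (mod 40). 34 · 33 = 1122. Dividing by 40: 1122 = 28·40 + 2. So (114 · 73) mod 40 = 2.

Final answer: 2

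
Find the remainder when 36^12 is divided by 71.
29

Use repeated squaring. Binary(12) = 1100. Walk through the bits of the exponent 12 left-to-right: at each bit after the leading one, square the running value, then multiply by 36 if the bit is 1 (always reducing mod 71):
  bit 1 = 1 (leading): start with 36.
  bit 2 = 1: square 36^2 = 1296 ≡ 18; bit is 1, so multiply 18·36 = 648 ≡ 9 (mod 71).
  bit 3 = 0: square 9^2 = 81 ≡ 10 (mod 71).
  bit 4 = 0: square 10^2 = 100 ≡ 29 (mod 71).
Final value: 36^12 ≡ 29 (mod 71).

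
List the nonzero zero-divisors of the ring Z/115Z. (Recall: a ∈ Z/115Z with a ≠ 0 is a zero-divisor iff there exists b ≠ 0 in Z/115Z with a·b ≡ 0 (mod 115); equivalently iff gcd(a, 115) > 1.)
nonzero zero-divisors of Z/115Z = {5, 10, 15, 20, 23, 25, 30, 35, 40, 45, 46, 50, 55, 60, 65, 69, 70, 75, 80, 85, 90, 92, 95, 100, 105, 110}

An element a ∈ Z/115Z (with a ≠ 0) is a zero-divisor iff gcd(a, 115) > 1 (because a is a unit precisely when gcd(a, n) = 1, and in Z/nZ every nonzero, non-unit element is a zero-divisor). Scan a = 1, ..., 114 and keep those with gcd(a, 115) > 1:
  gcd(5, 115) = 5, gcd(10, 115) = 5, gcd(15, 115) = 5, gcd(20, 115) = 5, gcd(23, 115) = 23, gcd(25, 115) = 5, gcd(30, 115) = 5, gcd(35, 115) = 5, gcd(40, 115) = 5, gcd(45, 115) = 5, gcd(46, 115) = 23, gcd(50, 115) = 5, gcd(55, 115) = 5, gcd(60, 115) = 5, gcd(65, 115) = 5, gcd(69, 115) = 23, gcd(70, 115) = 5, gcd(75, 115) = 5, gcd(80, 115) = 5, gcd(85, 115) = 5, gcd(90, 115) = 5, gcd(92, 115) = 23, gcd(95, 115) = 5, gcd(100, 115) = 5, gcd(105, 115) = 5, gcd(110, 115) = 5.
All other a ∈ {1, ..., 114} have gcd(a, 115) = 1 and are units. So the nonzero zero-divisors are exactly the 26 values of a appearing in this scan.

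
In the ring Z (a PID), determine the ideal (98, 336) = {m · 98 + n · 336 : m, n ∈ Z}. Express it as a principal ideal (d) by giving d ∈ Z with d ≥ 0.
(98, 336) = (14); d = 14

In the PID Z, (a, b) is generated by gcd(a, b). Compute gcd(336, 98) with the extended Euclidean algorithm, tracking rows (r, s, t) with s·336 + t·98 = r:
  row A: (336, 1, 0)   [1·336 + 0·98 = 336]
  row B: (98, 0, 1)   [0·336 + 1·98 = 98]
  336 = 3·98 + 42   → row C = row A − 3·row B = (42, 1, −3)   [check: 1·336 − 3·98 = 42]
  98 = 2·42 + 14   → row D = row B − 2·row C = (14, −2, 7)   [check: −2·336 + 7·98 = 14]
  42 = 3·14 + 0   → remainder 0, stop. gcd = 14 (last nonzero row D).
So gcd(98, 336) = 14, with Bézout identity −2·336 + 7·98 = 14. Containment (⊇): the Bézout identity exhibits 14 as an element of (98, 336), giving (14) ⊆ (98, 336). Containment (⊆): since 14 | 98 and 14 | 336 (98 = 14·7, 336 = 14·24), every Z-linear combination of 98 and 336 is divisible by 14, so (98, 336) ⊆ (14). Therefore (98, 336) = (14), d = 14.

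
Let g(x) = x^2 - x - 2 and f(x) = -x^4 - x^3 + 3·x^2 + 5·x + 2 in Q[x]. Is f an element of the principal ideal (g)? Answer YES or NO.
In Q[x] the ideal (g) consists of all multiples of g, so f ∈ (g) iff g | f, i.e. iff the remainder of f on division by g is 0. Divide f by g (g is monic, so eliminate the leading term of the running remainder at each step):
  leading term -x^4: subtract (-x^2)·g(x) = -x^4 + x^3 + 2·x^2, leaving -2·x^3 + x^2 + 5·x + 2
  leading term -2·x^3: subtract (-2·x)·g(x) = -2·x^3 + 2·x^2 + 4·x, leaving -x^2 + x + 2
  leading term -x^2: subtract (-1)·g(x) = -x^2 + x + 2, leaving 0
The remainder is 0, so f(x) = g(x) · h(x) with h(x) = -x^2 - 2·x - 1. Hence g | f, i.e. f ∈ (g).

Final answer: YES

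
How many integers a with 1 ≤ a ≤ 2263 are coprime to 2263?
The number of a ∈ {1, ..., 2263} with gcd(a, 2263) = 1 is by definition Euler's totient φ(2263). φ is multiplicative, with φ(p^e) = p^e − p^(e−1). Factorise 2263 = 31 · 73. Then
  φ(2263) = (31 − 1) · (73 − 1) = 30 · 72 = 2160.
So there are 2160 such integers.

Final answer: 2160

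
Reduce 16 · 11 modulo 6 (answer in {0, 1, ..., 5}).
2

Reduce the factors first: 16 ≡ 4, 11 ≡ 5 (mod 6), so 16 · 11 ≡ 4 · 5 (mod 6). 4 · 5 = 20. Dividing by 6: 20 = 3·6 + 2. So (16 · 11) mod 6 = 2.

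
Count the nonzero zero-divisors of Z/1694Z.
Z/1694Z has 1033 nonzero zero-divisors

In Z/1694Z each nonzero element is either a unit (gcd with 1694 is 1) or a zero-divisor (gcd > 1). The number of units is φ(1694): factorise 1694 = 2 · 7 · 11^2, so φ(1694) = (2 − 1) · (7 − 1) · (11^2 − 11^1) = 1 · 6 · 110 = 660. The nonzero elements number 1694 − 1 = 1693. Hence the nonzero zero-divisors number 1693 − 660 = 1033.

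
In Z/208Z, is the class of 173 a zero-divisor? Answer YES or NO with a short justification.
NO

gcd(173, 208) = 1, so 173 is a unit in Z/208Z (it has a multiplicative inverse). A unit cannot be a zero-divisor: if 173·b ≡ 0 then multiplying both sides by 173^(−1) gives b ≡ 0. So 173 is not a zero-divisor.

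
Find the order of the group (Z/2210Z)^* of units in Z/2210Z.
|(Z/2210Z)^*| = 768

(Z/2210Z)^* consists of the classes a with gcd(a, 2210) = 1, so its order is φ(2210). φ is multiplicative, with φ(p^e) = p^e − p^(e−1). Factorise 2210 = 2 · 5 · 13 · 17. Then
  φ(2210) = (2 − 1) · (5 − 1) · (13 − 1) · (17 − 1) = 1 · 4 · 12 · 16 = 768.
Thus |(Z/2210Z)^*| = 768.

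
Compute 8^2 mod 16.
0

Use repeated squaring. Binary(2) = 10. Walk through the bits of the exponent 2 left-to-right: at each bit after the leading one, square the running value, then multiply by 8 if the bit is 1 (always reducing mod 16):
  bit 1 = 1 (leading): start with 8.
  bit 2 = 0: square 8^2 = 64 ≡ 0 (mod 16).
Final value: 8^2 ≡ 0 (mod 16).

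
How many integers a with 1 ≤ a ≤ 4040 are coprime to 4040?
The number of a ∈ {1, ..., 4040} with gcd(a, 4040) = 1 is by definition Euler's totient φ(4040). φ is multiplicative, with φ(p^e) = p^e − p^(e−1). Factorise 4040 = 2^3 · 5 · 101. Then
  φ(4040) = (2^3 − 2^2) · (5 − 1) · (101 − 1) = 4 · 4 · 100 = 1600.
So there are 1600 such integers.

Final answer: 1600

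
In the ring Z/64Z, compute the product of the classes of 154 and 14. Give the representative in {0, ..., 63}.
44

Reduce the factors first: 154 ≡ 26 (mod 64), so 154 · 14 ≡ 26 · 14 (mod 64). 26 · 14 = 364. Dividing by 64: 364 = 5·64 + 44. So (154 · 14) mod 64 = 44.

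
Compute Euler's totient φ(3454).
φ is multiplicative, with φ(p^e) = p^e − p^(e−1). Factorise 3454 = 2 · 11 · 157. Then
  φ(3454) = (2 − 1) · (11 − 1) · (157 − 1) = 1 · 10 · 156 = 1560.

Final answer: φ(3454) = 1560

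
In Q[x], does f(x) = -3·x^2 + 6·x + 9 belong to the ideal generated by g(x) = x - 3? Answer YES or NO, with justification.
In Q[x] the ideal (g) consists of all multiples of g, so f ∈ (g) iff g | f, i.e. iff the remainder of f on division by g is 0. Divide f by g (g is monic, so eliminate the leading term of the running remainder at each step):
  leading term -3·x^2: subtract (-3·x)·g(x) = -3·x^2 + 9·x, leaving 9 - 3·x
  leading term -3·x: subtract (-3)·g(x) = 9 - 3·x, leaving 0
The remainder is 0, so f(x) = g(x) · h(x) with h(x) = -3·x - 3. Hence g | f, i.e. f ∈ (g).

Final answer: YES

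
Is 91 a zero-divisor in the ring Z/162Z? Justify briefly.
NO

gcd(91, 162) = 1, so 91 is a unit in Z/162Z (it has a multiplicative inverse). A unit cannot be a zero-divisor: if 91·b ≡ 0 then multiplying both sides by 91^(−1) gives b ≡ 0. So 91 is not a zero-divisor.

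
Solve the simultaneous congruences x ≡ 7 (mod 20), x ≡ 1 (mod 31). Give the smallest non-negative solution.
x ≡ 187 (mod 620); the representative in [0, 620) is 187

The moduli 20, 31 are pairwise coprime, so by the CRT there is a unique solution mod 20·31 = 620.
Solve by successive substitution. Start with x ≡ 7 (mod 20).
  Combine with x ≡ 1 (mod 31): write x = 7 + 20·t and require 7 + 20·t ≡ 1 (mod 31), i.e. 20·t ≡ 1 − 7 ≡ 25 (mod 31). Since 20^(−1) ≡ 14 (mod 31), t ≡ 14·25 ≡ 9 (mod 31). So x ≡ 7 + 20·9 = 187 (mod 620).
Unique solution in [0, 620): x = 187.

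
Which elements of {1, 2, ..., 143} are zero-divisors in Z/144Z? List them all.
nonzero zero-divisors of Z/144Z = {2, 3, 4, 6, 8, 9, 10, 12, 14, 15, 16, 18, 20, 21, 22, 24, 26, 27, 28, 30, 32, 33, 34, 36, 38, 39, 40, 42, 44, 45, 46, 48, 50, 51, 52, 54, 56, 57, 58, 60, 62, 63, 64, 66, 68, 69, 70, 72, 74, 75, 76, 78, 80, 81, 82, 84, 86, 87, 88, 90, 92, 93, 94, 96, 98, 99, 100, 102, 104, 105, 106, 108, 110, 111, 112, 114, 116, 117, 118, 120, 122, 123, 124, 126, 128, 129, 130, 132, 134, 135, 136, 138, 140, 141, 142}

An element a ∈ Z/144Z (with a ≠ 0) is a zero-divisor iff gcd(a, 144) > 1 (because a is a unit precisely when gcd(a, n) = 1, and in Z/nZ every nonzero, non-unit element is a zero-divisor). Scan a = 1, ..., 143 and keep those with gcd(a, 144) > 1:
  gcd(2, 144) = 2, gcd(3, 144) = 3, gcd(4, 144) = 4, gcd(6, 144) = 6, gcd(8, 144) = 8, gcd(9, 144) = 9, gcd(10, 144) = 2, gcd(12, 144) = 12, gcd(14, 144) = 2, gcd(15, 144) = 3, gcd(16, 144) = 16, gcd(18, 144) = 18, gcd(20, 144) = 4, gcd(21, 144) = 3, gcd(22, 144) = 2, gcd(24, 144) = 24, gcd(26, 144) = 2, gcd(27, 144) = 9, gcd(28, 144) = 4, gcd(30, 144) = 6, gcd(32, 144) = 16, gcd(33, 144) = 3, gcd(34, 144) = 2, gcd(36, 144) = 36, gcd(38, 144) = 2, gcd(39, 144) = 3, gcd(40, 144) = 8, gcd(42, 144) = 6, gcd(44, 144) = 4, gcd(45, 144) = 9, gcd(46, 144) = 2, gcd(48, 144) = 48, gcd(50, 144) = 2, gcd(51, 144) = 3, gcd(52, 144) = 4, gcd(54, 144) = 18, gcd(56, 144) = 8, gcd(57, 144) = 3, gcd(58, 144) = 2, gcd(60, 144) = 12, gcd(62, 144) = 2, gcd(63, 144) = 9, gcd(64, 144) = 16, gcd(66, 144) = 6, gcd(68, 144) = 4, gcd(69, 144) = 3, gcd(70, 144) = 2, gcd(72, 144) = 72, gcd(74, 144) = 2, gcd(75, 144) = 3, gcd(76, 144) = 4, gcd(78, 144) = 6, gcd(80, 144) = 16, gcd(81, 144) = 9, gcd(82, 144) = 2, gcd(84, 144) = 12, gcd(86, 144) = 2, gcd(87, 144) = 3, gcd(88, 144) = 8, gcd(90, 144) = 18, gcd(92, 144) = 4, gcd(93, 144) = 3, gcd(94, 144) = 2, gcd(96, 144) = 48, gcd(98, 144) = 2, gcd(99, 144) = 9, gcd(100, 144) = 4, gcd(102, 144) = 6, gcd(104, 144) = 8, gcd(105, 144) = 3, gcd(106, 144) = 2, gcd(108, 144) = 36, gcd(110, 144) = 2, gcd(111, 144) = 3, gcd(112, 144) = 16, gcd(114, 144) = 6, gcd(116, 144) = 4, gcd(117, 144) = 9, gcd(118, 144) = 2, gcd(120, 144) = 24, gcd(122, 144) = 2, gcd(123, 144) = 3, gcd(124, 144) = 4, gcd(126, 144) = 18, gcd(128, 144) = 16, gcd(129, 144) = 3, gcd(130, 144) = 2, gcd(132, 144) = 12, gcd(134, 144) = 2, gcd(135, 144) = 9, gcd(136, 144) = 8, gcd(138, 144) = 6, gcd(140, 144) = 4, gcd(141, 144) = 3, gcd(142, 144) = 2.
All other a ∈ {1, ..., 143} have gcd(a, 144) = 1 and are units. So the nonzero zero-divisors are exactly the 95 values of a appearing in this scan.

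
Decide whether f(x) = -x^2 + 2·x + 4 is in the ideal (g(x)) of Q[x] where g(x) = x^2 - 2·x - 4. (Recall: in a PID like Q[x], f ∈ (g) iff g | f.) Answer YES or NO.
In Q[x] the ideal (g) consists of all multiples of g, so f ∈ (g) iff g | f, i.e. iff the remainder of f on division by g is 0. Divide f by g (g is monic, so eliminate the leading term of the running remainder at each step):
  leading term -x^2: subtract (-1)·g(x) = -x^2 + 2·x + 4, leaving 0
The remainder is 0, so f(x) = g(x) · h(x) with h(x) = -1. Hence g | f, i.e. f ∈ (g).

Final answer: YES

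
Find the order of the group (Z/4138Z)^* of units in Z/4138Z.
|(Z/4138Z)^*| = 2068

(Z/4138Z)^* consists of the classes a with gcd(a, 4138) = 1, so its order is φ(4138). φ is multiplicative, with φ(p^e) = p^e − p^(e−1). Factorise 4138 = 2 · 2069. Then
  φ(4138) = (2 − 1) · (2069 − 1) = 1 · 2068 = 2068.
Thus |(Z/4138Z)^*| = 2068.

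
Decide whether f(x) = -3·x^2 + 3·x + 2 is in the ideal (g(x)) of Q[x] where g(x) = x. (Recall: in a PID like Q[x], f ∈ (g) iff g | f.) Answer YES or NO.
NO

In Q[x] the ideal (g) consists of all multiples of g, so f ∈ (g) iff g | f, i.e. iff the remainder of f on division by g is 0. Divide f by g (g is monic, so eliminate the leading term of the running remainder at each step):
  leading term -3·x^2: subtract (-3·x)·g(x) = -3·x^2, leaving 3·x + 2
  leading term 3·x: subtract (3)·g(x) = 3·x, leaving 2
The remainder r(x) = 2 ≠ 0 (and deg r < deg g), so g ∤ f, i.e. f ∉ (g).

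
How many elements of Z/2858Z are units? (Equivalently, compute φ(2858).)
Z/2858Z has φ(2858) = 1428 units

An element a ∈ Z/2858Z is a unit iff gcd(a, 2858) = 1, so the number of units is φ(2858). φ is multiplicative, with φ(p^e) = p^e − p^(e−1). Factorise 2858 = 2 · 1429. Then
  φ(2858) = (2 − 1) · (1429 − 1) = 1 · 1428 = 1428.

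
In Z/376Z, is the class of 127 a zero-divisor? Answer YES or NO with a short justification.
gcd(127, 376) = 1, so 127 is a unit in Z/376Z (it has a multiplicative inverse). A unit cannot be a zero-divisor: if 127·b ≡ 0 then multiplying both sides by 127^(−1) gives b ≡ 0. So 127 is not a zero-divisor.

Final answer: NO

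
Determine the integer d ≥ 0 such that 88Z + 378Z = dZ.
In the PID Z, (a, b) is generated by gcd(a, b). Compute gcd(378, 88) with the extended Euclidean algorithm, tracking rows (r, s, t) with s·378 + t·88 = r:
  row A: (378, 1, 0)   [1·378 + 0·88 = 378]
  row B: (88, 0, 1)   [0·378 + 1·88 = 88]
  378 = 4·88 + 26   → row C = row A − 4·row B = (26, 1, −4)   [check: 1·378 − 4·88 = 26]
  88 = 3·26 + 10   → row D = row B − 3·row C = (10, −3, 13)   [check: −3·378 + 13·88 = 10]
  26 = 2·10 + 6   → row E = row C − 2·row D = (6, 7, −30)   [check: 7·378 − 30·88 = 6]
  10 = 1·6 + 4   → row F = row D − 1·row E = (4, −10, 43)   [check: −10·378 + 43·88 = 4]
  6 = 1·4 + 2   → row G = row E − 1·row F = (2, 17, −73)   [check: 17·378 − 73·88 = 2]
  4 = 2·2 + 0   → remainder 0, stop. gcd = 2 (last nonzero row G).
So gcd(88, 378) = 2, with Bézout identity 17·378 − 73·88 = 2. Containment (⊇): the Bézout identity exhibits 2 as an element of (88, 378), giving (2) ⊆ (88, 378). Containment (⊆): since 2 | 88 and 2 | 378 (88 = 2·44, 378 = 2·189), every Z-linear combination of 88 and 378 is divisible by 2, so (88, 378) ⊆ (2). Therefore (88, 378) = (2), d = 2.

Final answer: (88, 378) = (2); d = 2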